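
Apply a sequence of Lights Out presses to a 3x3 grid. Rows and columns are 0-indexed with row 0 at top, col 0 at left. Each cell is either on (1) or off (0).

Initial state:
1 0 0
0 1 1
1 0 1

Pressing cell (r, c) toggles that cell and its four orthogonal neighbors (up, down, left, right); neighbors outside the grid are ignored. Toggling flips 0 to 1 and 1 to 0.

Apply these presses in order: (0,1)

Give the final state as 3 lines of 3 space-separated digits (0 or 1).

Answer: 0 1 1
0 0 1
1 0 1

Derivation:
After press 1 at (0,1):
0 1 1
0 0 1
1 0 1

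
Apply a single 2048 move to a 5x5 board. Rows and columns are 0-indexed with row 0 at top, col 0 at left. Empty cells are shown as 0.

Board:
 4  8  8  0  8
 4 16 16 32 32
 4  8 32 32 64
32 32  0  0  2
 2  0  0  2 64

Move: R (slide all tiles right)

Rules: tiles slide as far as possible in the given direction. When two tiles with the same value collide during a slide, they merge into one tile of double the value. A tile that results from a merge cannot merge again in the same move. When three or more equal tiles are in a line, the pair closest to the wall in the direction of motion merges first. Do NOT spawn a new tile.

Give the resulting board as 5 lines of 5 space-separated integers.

Slide right:
row 0: [4, 8, 8, 0, 8] -> [0, 0, 4, 8, 16]
row 1: [4, 16, 16, 32, 32] -> [0, 0, 4, 32, 64]
row 2: [4, 8, 32, 32, 64] -> [0, 4, 8, 64, 64]
row 3: [32, 32, 0, 0, 2] -> [0, 0, 0, 64, 2]
row 4: [2, 0, 0, 2, 64] -> [0, 0, 0, 4, 64]

Answer:  0  0  4  8 16
 0  0  4 32 64
 0  4  8 64 64
 0  0  0 64  2
 0  0  0  4 64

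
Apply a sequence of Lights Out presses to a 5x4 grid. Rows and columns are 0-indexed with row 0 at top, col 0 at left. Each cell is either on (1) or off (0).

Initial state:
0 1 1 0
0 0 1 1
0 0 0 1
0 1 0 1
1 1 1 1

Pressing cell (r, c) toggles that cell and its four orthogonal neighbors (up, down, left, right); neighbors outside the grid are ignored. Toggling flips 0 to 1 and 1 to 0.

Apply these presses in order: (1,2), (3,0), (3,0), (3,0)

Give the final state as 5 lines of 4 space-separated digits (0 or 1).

After press 1 at (1,2):
0 1 0 0
0 1 0 0
0 0 1 1
0 1 0 1
1 1 1 1

After press 2 at (3,0):
0 1 0 0
0 1 0 0
1 0 1 1
1 0 0 1
0 1 1 1

After press 3 at (3,0):
0 1 0 0
0 1 0 0
0 0 1 1
0 1 0 1
1 1 1 1

After press 4 at (3,0):
0 1 0 0
0 1 0 0
1 0 1 1
1 0 0 1
0 1 1 1

Answer: 0 1 0 0
0 1 0 0
1 0 1 1
1 0 0 1
0 1 1 1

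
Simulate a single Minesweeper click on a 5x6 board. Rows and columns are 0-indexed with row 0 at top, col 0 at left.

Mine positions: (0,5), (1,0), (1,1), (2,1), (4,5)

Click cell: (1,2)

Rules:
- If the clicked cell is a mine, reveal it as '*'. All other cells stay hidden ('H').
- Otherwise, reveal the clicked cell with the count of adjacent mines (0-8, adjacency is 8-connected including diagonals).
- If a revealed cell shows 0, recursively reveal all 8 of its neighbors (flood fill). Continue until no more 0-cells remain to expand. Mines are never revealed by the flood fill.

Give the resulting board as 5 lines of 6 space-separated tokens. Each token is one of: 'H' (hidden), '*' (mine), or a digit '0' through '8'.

H H H H H H
H H 2 H H H
H H H H H H
H H H H H H
H H H H H H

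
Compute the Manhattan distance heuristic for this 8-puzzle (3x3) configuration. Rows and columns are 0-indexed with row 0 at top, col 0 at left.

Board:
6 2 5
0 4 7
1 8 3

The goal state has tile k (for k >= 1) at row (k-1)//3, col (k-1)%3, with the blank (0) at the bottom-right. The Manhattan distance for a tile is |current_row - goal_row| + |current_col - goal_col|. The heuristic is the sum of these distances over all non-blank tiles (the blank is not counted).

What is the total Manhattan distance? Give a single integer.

Tile 6: at (0,0), goal (1,2), distance |0-1|+|0-2| = 3
Tile 2: at (0,1), goal (0,1), distance |0-0|+|1-1| = 0
Tile 5: at (0,2), goal (1,1), distance |0-1|+|2-1| = 2
Tile 4: at (1,1), goal (1,0), distance |1-1|+|1-0| = 1
Tile 7: at (1,2), goal (2,0), distance |1-2|+|2-0| = 3
Tile 1: at (2,0), goal (0,0), distance |2-0|+|0-0| = 2
Tile 8: at (2,1), goal (2,1), distance |2-2|+|1-1| = 0
Tile 3: at (2,2), goal (0,2), distance |2-0|+|2-2| = 2
Sum: 3 + 0 + 2 + 1 + 3 + 2 + 0 + 2 = 13

Answer: 13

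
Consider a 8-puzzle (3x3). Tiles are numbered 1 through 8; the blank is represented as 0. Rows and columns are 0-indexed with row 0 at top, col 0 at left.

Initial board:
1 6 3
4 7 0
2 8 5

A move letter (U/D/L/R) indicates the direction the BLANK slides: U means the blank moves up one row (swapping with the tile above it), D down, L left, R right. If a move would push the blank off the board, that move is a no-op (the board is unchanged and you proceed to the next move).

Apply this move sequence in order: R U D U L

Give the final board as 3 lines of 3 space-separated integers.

After move 1 (R):
1 6 3
4 7 0
2 8 5

After move 2 (U):
1 6 0
4 7 3
2 8 5

After move 3 (D):
1 6 3
4 7 0
2 8 5

After move 4 (U):
1 6 0
4 7 3
2 8 5

After move 5 (L):
1 0 6
4 7 3
2 8 5

Answer: 1 0 6
4 7 3
2 8 5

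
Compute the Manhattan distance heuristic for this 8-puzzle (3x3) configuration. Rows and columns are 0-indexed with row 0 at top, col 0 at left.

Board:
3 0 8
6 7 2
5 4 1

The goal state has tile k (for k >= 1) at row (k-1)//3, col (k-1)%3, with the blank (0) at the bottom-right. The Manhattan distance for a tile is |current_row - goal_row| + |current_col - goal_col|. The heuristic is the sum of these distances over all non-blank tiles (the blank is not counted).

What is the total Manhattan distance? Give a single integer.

Answer: 19

Derivation:
Tile 3: (0,0)->(0,2) = 2
Tile 8: (0,2)->(2,1) = 3
Tile 6: (1,0)->(1,2) = 2
Tile 7: (1,1)->(2,0) = 2
Tile 2: (1,2)->(0,1) = 2
Tile 5: (2,0)->(1,1) = 2
Tile 4: (2,1)->(1,0) = 2
Tile 1: (2,2)->(0,0) = 4
Sum: 2 + 3 + 2 + 2 + 2 + 2 + 2 + 4 = 19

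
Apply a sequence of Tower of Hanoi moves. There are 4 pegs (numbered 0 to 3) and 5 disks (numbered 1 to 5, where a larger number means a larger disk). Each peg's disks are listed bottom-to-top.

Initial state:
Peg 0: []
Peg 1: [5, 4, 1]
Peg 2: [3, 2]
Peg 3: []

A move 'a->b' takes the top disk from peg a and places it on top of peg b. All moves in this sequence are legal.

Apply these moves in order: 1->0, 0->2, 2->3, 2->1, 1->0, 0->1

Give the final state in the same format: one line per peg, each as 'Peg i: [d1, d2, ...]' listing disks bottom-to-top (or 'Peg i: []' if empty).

Answer: Peg 0: []
Peg 1: [5, 4, 2]
Peg 2: [3]
Peg 3: [1]

Derivation:
After move 1 (1->0):
Peg 0: [1]
Peg 1: [5, 4]
Peg 2: [3, 2]
Peg 3: []

After move 2 (0->2):
Peg 0: []
Peg 1: [5, 4]
Peg 2: [3, 2, 1]
Peg 3: []

After move 3 (2->3):
Peg 0: []
Peg 1: [5, 4]
Peg 2: [3, 2]
Peg 3: [1]

After move 4 (2->1):
Peg 0: []
Peg 1: [5, 4, 2]
Peg 2: [3]
Peg 3: [1]

After move 5 (1->0):
Peg 0: [2]
Peg 1: [5, 4]
Peg 2: [3]
Peg 3: [1]

After move 6 (0->1):
Peg 0: []
Peg 1: [5, 4, 2]
Peg 2: [3]
Peg 3: [1]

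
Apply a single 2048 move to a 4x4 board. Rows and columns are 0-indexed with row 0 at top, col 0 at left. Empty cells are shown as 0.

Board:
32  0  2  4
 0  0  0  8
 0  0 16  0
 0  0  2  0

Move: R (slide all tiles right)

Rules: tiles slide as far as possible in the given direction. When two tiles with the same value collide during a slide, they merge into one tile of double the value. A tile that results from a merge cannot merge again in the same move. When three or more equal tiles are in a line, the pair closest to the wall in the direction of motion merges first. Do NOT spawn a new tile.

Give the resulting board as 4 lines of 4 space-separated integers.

Answer:  0 32  2  4
 0  0  0  8
 0  0  0 16
 0  0  0  2

Derivation:
Slide right:
row 0: [32, 0, 2, 4] -> [0, 32, 2, 4]
row 1: [0, 0, 0, 8] -> [0, 0, 0, 8]
row 2: [0, 0, 16, 0] -> [0, 0, 0, 16]
row 3: [0, 0, 2, 0] -> [0, 0, 0, 2]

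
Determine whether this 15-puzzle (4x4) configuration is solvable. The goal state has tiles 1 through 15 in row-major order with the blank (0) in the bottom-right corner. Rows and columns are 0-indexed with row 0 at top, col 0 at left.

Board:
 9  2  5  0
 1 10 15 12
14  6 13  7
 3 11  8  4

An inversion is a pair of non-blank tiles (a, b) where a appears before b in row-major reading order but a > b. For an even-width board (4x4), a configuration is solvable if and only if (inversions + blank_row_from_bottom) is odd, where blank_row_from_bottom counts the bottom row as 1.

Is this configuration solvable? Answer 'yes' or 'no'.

Inversions: 51
Blank is in row 0 (0-indexed from top), which is row 4 counting from the bottom (bottom = 1).
51 + 4 = 55, which is odd, so the puzzle is solvable.

Answer: yes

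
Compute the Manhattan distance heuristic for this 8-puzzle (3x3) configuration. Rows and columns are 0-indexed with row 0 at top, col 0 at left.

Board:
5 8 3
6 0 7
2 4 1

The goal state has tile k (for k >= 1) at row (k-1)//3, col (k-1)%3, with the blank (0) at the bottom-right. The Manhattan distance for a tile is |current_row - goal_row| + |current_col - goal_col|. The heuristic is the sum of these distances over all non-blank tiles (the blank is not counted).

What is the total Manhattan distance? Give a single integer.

Tile 5: at (0,0), goal (1,1), distance |0-1|+|0-1| = 2
Tile 8: at (0,1), goal (2,1), distance |0-2|+|1-1| = 2
Tile 3: at (0,2), goal (0,2), distance |0-0|+|2-2| = 0
Tile 6: at (1,0), goal (1,2), distance |1-1|+|0-2| = 2
Tile 7: at (1,2), goal (2,0), distance |1-2|+|2-0| = 3
Tile 2: at (2,0), goal (0,1), distance |2-0|+|0-1| = 3
Tile 4: at (2,1), goal (1,0), distance |2-1|+|1-0| = 2
Tile 1: at (2,2), goal (0,0), distance |2-0|+|2-0| = 4
Sum: 2 + 2 + 0 + 2 + 3 + 3 + 2 + 4 = 18

Answer: 18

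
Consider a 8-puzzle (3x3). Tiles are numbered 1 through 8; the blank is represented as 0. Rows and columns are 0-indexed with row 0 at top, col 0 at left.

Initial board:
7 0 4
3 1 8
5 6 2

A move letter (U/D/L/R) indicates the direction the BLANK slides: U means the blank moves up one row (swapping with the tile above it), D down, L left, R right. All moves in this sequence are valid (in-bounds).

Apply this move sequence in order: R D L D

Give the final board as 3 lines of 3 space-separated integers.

Answer: 7 4 8
3 6 1
5 0 2

Derivation:
After move 1 (R):
7 4 0
3 1 8
5 6 2

After move 2 (D):
7 4 8
3 1 0
5 6 2

After move 3 (L):
7 4 8
3 0 1
5 6 2

After move 4 (D):
7 4 8
3 6 1
5 0 2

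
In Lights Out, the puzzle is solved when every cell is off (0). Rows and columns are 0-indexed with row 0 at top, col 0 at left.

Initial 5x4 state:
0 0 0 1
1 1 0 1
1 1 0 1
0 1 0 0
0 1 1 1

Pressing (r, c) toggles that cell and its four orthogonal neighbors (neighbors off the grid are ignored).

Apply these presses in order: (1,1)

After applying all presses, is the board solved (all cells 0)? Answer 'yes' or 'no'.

Answer: no

Derivation:
After press 1 at (1,1):
0 1 0 1
0 0 1 1
1 0 0 1
0 1 0 0
0 1 1 1

Lights still on: 10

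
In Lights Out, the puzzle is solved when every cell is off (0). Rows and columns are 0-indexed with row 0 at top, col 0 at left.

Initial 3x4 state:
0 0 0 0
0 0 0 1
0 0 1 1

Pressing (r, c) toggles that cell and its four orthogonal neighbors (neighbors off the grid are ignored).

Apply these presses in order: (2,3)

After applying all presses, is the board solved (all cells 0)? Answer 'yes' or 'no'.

After press 1 at (2,3):
0 0 0 0
0 0 0 0
0 0 0 0

Lights still on: 0

Answer: yes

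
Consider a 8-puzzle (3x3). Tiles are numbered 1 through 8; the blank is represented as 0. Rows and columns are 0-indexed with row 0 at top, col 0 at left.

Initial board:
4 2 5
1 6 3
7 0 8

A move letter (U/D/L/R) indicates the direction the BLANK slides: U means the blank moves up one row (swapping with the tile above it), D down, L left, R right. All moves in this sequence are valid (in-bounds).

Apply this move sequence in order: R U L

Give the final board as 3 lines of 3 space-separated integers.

Answer: 4 2 5
1 0 6
7 8 3

Derivation:
After move 1 (R):
4 2 5
1 6 3
7 8 0

After move 2 (U):
4 2 5
1 6 0
7 8 3

After move 3 (L):
4 2 5
1 0 6
7 8 3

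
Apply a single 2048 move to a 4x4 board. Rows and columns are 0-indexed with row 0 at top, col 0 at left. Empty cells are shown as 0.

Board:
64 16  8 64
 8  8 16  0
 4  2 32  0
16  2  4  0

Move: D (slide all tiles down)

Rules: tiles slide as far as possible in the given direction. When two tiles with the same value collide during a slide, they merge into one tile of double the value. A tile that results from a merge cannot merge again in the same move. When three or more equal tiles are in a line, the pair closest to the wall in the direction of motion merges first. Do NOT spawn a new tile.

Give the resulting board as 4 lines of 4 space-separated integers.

Slide down:
col 0: [64, 8, 4, 16] -> [64, 8, 4, 16]
col 1: [16, 8, 2, 2] -> [0, 16, 8, 4]
col 2: [8, 16, 32, 4] -> [8, 16, 32, 4]
col 3: [64, 0, 0, 0] -> [0, 0, 0, 64]

Answer: 64  0  8  0
 8 16 16  0
 4  8 32  0
16  4  4 64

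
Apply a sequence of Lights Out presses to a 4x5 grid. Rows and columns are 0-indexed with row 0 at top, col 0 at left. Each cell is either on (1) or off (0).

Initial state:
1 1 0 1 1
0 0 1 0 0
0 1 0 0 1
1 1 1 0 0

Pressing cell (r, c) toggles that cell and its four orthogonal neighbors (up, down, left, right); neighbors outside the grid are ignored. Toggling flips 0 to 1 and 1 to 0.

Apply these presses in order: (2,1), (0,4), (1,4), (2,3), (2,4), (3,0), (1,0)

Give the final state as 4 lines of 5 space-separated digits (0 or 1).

Answer: 0 1 0 0 1
1 0 1 0 1
1 0 0 0 0
0 1 1 1 1

Derivation:
After press 1 at (2,1):
1 1 0 1 1
0 1 1 0 0
1 0 1 0 1
1 0 1 0 0

After press 2 at (0,4):
1 1 0 0 0
0 1 1 0 1
1 0 1 0 1
1 0 1 0 0

After press 3 at (1,4):
1 1 0 0 1
0 1 1 1 0
1 0 1 0 0
1 0 1 0 0

After press 4 at (2,3):
1 1 0 0 1
0 1 1 0 0
1 0 0 1 1
1 0 1 1 0

After press 5 at (2,4):
1 1 0 0 1
0 1 1 0 1
1 0 0 0 0
1 0 1 1 1

After press 6 at (3,0):
1 1 0 0 1
0 1 1 0 1
0 0 0 0 0
0 1 1 1 1

After press 7 at (1,0):
0 1 0 0 1
1 0 1 0 1
1 0 0 0 0
0 1 1 1 1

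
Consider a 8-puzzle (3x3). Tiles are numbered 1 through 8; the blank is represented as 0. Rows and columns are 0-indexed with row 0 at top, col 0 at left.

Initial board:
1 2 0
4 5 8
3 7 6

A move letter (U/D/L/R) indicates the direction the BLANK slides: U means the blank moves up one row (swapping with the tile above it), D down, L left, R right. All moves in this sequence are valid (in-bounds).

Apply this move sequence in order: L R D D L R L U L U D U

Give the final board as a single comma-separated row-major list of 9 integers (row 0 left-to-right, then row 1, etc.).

After move 1 (L):
1 0 2
4 5 8
3 7 6

After move 2 (R):
1 2 0
4 5 8
3 7 6

After move 3 (D):
1 2 8
4 5 0
3 7 6

After move 4 (D):
1 2 8
4 5 6
3 7 0

After move 5 (L):
1 2 8
4 5 6
3 0 7

After move 6 (R):
1 2 8
4 5 6
3 7 0

After move 7 (L):
1 2 8
4 5 6
3 0 7

After move 8 (U):
1 2 8
4 0 6
3 5 7

After move 9 (L):
1 2 8
0 4 6
3 5 7

After move 10 (U):
0 2 8
1 4 6
3 5 7

After move 11 (D):
1 2 8
0 4 6
3 5 7

After move 12 (U):
0 2 8
1 4 6
3 5 7

Answer: 0, 2, 8, 1, 4, 6, 3, 5, 7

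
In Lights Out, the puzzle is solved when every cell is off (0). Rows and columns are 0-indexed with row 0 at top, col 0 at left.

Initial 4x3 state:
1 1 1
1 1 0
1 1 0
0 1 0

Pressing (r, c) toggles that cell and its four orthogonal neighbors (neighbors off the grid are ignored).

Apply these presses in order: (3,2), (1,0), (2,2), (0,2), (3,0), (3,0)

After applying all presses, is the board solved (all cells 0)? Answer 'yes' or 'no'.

Answer: yes

Derivation:
After press 1 at (3,2):
1 1 1
1 1 0
1 1 1
0 0 1

After press 2 at (1,0):
0 1 1
0 0 0
0 1 1
0 0 1

After press 3 at (2,2):
0 1 1
0 0 1
0 0 0
0 0 0

After press 4 at (0,2):
0 0 0
0 0 0
0 0 0
0 0 0

After press 5 at (3,0):
0 0 0
0 0 0
1 0 0
1 1 0

After press 6 at (3,0):
0 0 0
0 0 0
0 0 0
0 0 0

Lights still on: 0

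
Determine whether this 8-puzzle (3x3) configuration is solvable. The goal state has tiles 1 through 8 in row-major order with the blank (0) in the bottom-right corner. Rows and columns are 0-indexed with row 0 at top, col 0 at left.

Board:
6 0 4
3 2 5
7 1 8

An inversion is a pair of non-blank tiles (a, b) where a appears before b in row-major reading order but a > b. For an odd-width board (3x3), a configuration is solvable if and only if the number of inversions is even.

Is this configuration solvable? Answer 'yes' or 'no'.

Answer: no

Derivation:
Inversions (pairs i<j in row-major order where tile[i] > tile[j] > 0): 13
13 is odd, so the puzzle is not solvable.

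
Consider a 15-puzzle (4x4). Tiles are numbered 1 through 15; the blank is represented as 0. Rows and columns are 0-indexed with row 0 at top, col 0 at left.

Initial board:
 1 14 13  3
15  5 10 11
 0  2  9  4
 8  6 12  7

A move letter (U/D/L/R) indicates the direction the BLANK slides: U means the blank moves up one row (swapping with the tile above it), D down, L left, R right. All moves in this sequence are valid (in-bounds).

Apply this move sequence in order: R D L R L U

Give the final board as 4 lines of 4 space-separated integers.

After move 1 (R):
 1 14 13  3
15  5 10 11
 2  0  9  4
 8  6 12  7

After move 2 (D):
 1 14 13  3
15  5 10 11
 2  6  9  4
 8  0 12  7

After move 3 (L):
 1 14 13  3
15  5 10 11
 2  6  9  4
 0  8 12  7

After move 4 (R):
 1 14 13  3
15  5 10 11
 2  6  9  4
 8  0 12  7

After move 5 (L):
 1 14 13  3
15  5 10 11
 2  6  9  4
 0  8 12  7

After move 6 (U):
 1 14 13  3
15  5 10 11
 0  6  9  4
 2  8 12  7

Answer:  1 14 13  3
15  5 10 11
 0  6  9  4
 2  8 12  7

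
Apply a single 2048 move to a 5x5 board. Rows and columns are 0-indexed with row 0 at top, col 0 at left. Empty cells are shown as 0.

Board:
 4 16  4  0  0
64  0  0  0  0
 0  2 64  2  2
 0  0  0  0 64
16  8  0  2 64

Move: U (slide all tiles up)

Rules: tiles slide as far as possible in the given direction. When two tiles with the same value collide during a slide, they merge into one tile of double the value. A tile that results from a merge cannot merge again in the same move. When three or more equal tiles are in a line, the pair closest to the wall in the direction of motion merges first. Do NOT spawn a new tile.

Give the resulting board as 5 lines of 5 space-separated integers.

Slide up:
col 0: [4, 64, 0, 0, 16] -> [4, 64, 16, 0, 0]
col 1: [16, 0, 2, 0, 8] -> [16, 2, 8, 0, 0]
col 2: [4, 0, 64, 0, 0] -> [4, 64, 0, 0, 0]
col 3: [0, 0, 2, 0, 2] -> [4, 0, 0, 0, 0]
col 4: [0, 0, 2, 64, 64] -> [2, 128, 0, 0, 0]

Answer:   4  16   4   4   2
 64   2  64   0 128
 16   8   0   0   0
  0   0   0   0   0
  0   0   0   0   0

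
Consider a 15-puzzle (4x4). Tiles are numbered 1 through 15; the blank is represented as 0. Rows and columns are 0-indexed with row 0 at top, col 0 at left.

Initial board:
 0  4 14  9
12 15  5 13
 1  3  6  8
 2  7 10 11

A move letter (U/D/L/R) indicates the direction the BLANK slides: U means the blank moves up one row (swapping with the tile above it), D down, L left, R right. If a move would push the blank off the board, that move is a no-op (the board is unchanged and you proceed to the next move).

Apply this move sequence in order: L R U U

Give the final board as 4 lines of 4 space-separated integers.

Answer:  4  0 14  9
12 15  5 13
 1  3  6  8
 2  7 10 11

Derivation:
After move 1 (L):
 0  4 14  9
12 15  5 13
 1  3  6  8
 2  7 10 11

After move 2 (R):
 4  0 14  9
12 15  5 13
 1  3  6  8
 2  7 10 11

After move 3 (U):
 4  0 14  9
12 15  5 13
 1  3  6  8
 2  7 10 11

After move 4 (U):
 4  0 14  9
12 15  5 13
 1  3  6  8
 2  7 10 11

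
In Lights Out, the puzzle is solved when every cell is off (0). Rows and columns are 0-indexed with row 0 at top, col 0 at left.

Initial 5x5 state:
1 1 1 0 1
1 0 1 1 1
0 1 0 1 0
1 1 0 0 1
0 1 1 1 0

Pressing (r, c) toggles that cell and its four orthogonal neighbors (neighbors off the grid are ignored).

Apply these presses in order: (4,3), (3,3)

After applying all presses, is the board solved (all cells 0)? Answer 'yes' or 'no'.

After press 1 at (4,3):
1 1 1 0 1
1 0 1 1 1
0 1 0 1 0
1 1 0 1 1
0 1 0 0 1

After press 2 at (3,3):
1 1 1 0 1
1 0 1 1 1
0 1 0 0 0
1 1 1 0 0
0 1 0 1 1

Lights still on: 15

Answer: no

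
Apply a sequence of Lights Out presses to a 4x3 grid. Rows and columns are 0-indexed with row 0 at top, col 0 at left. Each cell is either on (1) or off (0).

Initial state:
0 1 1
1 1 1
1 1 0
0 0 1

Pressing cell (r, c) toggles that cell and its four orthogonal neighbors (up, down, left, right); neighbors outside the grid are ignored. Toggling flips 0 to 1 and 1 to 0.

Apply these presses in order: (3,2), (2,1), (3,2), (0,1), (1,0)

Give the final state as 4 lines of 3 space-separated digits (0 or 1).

After press 1 at (3,2):
0 1 1
1 1 1
1 1 1
0 1 0

After press 2 at (2,1):
0 1 1
1 0 1
0 0 0
0 0 0

After press 3 at (3,2):
0 1 1
1 0 1
0 0 1
0 1 1

After press 4 at (0,1):
1 0 0
1 1 1
0 0 1
0 1 1

After press 5 at (1,0):
0 0 0
0 0 1
1 0 1
0 1 1

Answer: 0 0 0
0 0 1
1 0 1
0 1 1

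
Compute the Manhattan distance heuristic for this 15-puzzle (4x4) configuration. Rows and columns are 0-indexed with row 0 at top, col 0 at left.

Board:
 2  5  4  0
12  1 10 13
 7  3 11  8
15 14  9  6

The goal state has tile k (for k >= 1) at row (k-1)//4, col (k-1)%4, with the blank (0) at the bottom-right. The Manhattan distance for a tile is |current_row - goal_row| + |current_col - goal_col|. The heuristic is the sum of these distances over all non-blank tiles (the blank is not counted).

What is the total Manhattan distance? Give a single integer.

Tile 2: at (0,0), goal (0,1), distance |0-0|+|0-1| = 1
Tile 5: at (0,1), goal (1,0), distance |0-1|+|1-0| = 2
Tile 4: at (0,2), goal (0,3), distance |0-0|+|2-3| = 1
Tile 12: at (1,0), goal (2,3), distance |1-2|+|0-3| = 4
Tile 1: at (1,1), goal (0,0), distance |1-0|+|1-0| = 2
Tile 10: at (1,2), goal (2,1), distance |1-2|+|2-1| = 2
Tile 13: at (1,3), goal (3,0), distance |1-3|+|3-0| = 5
Tile 7: at (2,0), goal (1,2), distance |2-1|+|0-2| = 3
Tile 3: at (2,1), goal (0,2), distance |2-0|+|1-2| = 3
Tile 11: at (2,2), goal (2,2), distance |2-2|+|2-2| = 0
Tile 8: at (2,3), goal (1,3), distance |2-1|+|3-3| = 1
Tile 15: at (3,0), goal (3,2), distance |3-3|+|0-2| = 2
Tile 14: at (3,1), goal (3,1), distance |3-3|+|1-1| = 0
Tile 9: at (3,2), goal (2,0), distance |3-2|+|2-0| = 3
Tile 6: at (3,3), goal (1,1), distance |3-1|+|3-1| = 4
Sum: 1 + 2 + 1 + 4 + 2 + 2 + 5 + 3 + 3 + 0 + 1 + 2 + 0 + 3 + 4 = 33

Answer: 33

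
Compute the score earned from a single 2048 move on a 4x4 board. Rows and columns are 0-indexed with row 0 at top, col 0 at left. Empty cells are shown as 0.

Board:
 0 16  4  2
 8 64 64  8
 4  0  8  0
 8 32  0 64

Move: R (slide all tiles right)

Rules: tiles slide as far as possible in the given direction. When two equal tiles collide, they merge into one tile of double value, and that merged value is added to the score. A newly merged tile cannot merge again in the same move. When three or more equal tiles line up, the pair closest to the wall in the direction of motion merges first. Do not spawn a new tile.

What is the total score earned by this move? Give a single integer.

Answer: 128

Derivation:
Slide right:
row 0: [0, 16, 4, 2] -> [0, 16, 4, 2]  score +0 (running 0)
row 1: [8, 64, 64, 8] -> [0, 8, 128, 8]  score +128 (running 128)
row 2: [4, 0, 8, 0] -> [0, 0, 4, 8]  score +0 (running 128)
row 3: [8, 32, 0, 64] -> [0, 8, 32, 64]  score +0 (running 128)
Board after move:
  0  16   4   2
  0   8 128   8
  0   0   4   8
  0   8  32  64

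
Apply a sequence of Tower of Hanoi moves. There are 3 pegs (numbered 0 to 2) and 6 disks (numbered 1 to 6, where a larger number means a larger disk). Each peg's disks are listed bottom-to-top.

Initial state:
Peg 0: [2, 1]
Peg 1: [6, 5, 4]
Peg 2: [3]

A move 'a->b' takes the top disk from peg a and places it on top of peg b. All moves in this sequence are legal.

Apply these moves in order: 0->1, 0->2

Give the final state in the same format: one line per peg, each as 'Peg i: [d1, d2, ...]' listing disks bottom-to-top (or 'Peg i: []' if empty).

Answer: Peg 0: []
Peg 1: [6, 5, 4, 1]
Peg 2: [3, 2]

Derivation:
After move 1 (0->1):
Peg 0: [2]
Peg 1: [6, 5, 4, 1]
Peg 2: [3]

After move 2 (0->2):
Peg 0: []
Peg 1: [6, 5, 4, 1]
Peg 2: [3, 2]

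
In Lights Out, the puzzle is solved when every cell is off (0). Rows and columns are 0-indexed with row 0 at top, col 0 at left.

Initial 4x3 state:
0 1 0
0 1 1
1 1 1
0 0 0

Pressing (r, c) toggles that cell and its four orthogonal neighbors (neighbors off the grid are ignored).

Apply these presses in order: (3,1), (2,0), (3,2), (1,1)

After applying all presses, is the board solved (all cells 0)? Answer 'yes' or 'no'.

After press 1 at (3,1):
0 1 0
0 1 1
1 0 1
1 1 1

After press 2 at (2,0):
0 1 0
1 1 1
0 1 1
0 1 1

After press 3 at (3,2):
0 1 0
1 1 1
0 1 0
0 0 0

After press 4 at (1,1):
0 0 0
0 0 0
0 0 0
0 0 0

Lights still on: 0

Answer: yes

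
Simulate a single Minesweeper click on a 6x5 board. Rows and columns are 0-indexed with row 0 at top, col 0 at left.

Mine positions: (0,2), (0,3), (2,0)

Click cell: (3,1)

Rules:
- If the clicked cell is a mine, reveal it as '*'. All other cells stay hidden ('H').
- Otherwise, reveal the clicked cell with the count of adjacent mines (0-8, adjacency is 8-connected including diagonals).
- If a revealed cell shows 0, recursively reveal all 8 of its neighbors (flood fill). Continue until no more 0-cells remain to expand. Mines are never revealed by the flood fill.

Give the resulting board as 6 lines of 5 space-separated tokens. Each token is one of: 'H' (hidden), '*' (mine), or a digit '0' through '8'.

H H H H H
H H H H H
H H H H H
H 1 H H H
H H H H H
H H H H H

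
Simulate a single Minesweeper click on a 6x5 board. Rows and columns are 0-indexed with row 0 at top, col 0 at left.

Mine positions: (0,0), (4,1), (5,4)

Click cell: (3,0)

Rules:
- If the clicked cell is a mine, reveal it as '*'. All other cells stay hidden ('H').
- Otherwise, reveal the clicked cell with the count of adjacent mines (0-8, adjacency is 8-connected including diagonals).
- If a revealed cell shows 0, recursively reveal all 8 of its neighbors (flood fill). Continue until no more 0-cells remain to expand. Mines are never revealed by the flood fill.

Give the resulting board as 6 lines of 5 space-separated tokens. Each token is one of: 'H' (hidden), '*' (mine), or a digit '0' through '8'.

H H H H H
H H H H H
H H H H H
1 H H H H
H H H H H
H H H H H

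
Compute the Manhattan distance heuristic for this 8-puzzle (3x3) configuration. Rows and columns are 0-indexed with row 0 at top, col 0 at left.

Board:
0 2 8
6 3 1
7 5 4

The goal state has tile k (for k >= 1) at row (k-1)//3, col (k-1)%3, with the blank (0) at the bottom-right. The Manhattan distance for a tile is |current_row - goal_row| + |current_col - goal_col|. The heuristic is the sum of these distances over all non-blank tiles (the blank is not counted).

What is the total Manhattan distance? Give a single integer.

Tile 2: (0,1)->(0,1) = 0
Tile 8: (0,2)->(2,1) = 3
Tile 6: (1,0)->(1,2) = 2
Tile 3: (1,1)->(0,2) = 2
Tile 1: (1,2)->(0,0) = 3
Tile 7: (2,0)->(2,0) = 0
Tile 5: (2,1)->(1,1) = 1
Tile 4: (2,2)->(1,0) = 3
Sum: 0 + 3 + 2 + 2 + 3 + 0 + 1 + 3 = 14

Answer: 14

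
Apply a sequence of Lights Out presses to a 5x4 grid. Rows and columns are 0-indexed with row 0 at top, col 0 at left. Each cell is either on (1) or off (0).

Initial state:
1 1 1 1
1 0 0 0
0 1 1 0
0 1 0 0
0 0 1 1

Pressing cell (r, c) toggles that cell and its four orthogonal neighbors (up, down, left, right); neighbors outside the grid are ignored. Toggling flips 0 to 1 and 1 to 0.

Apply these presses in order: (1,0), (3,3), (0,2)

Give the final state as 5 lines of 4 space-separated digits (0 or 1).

After press 1 at (1,0):
0 1 1 1
0 1 0 0
1 1 1 0
0 1 0 0
0 0 1 1

After press 2 at (3,3):
0 1 1 1
0 1 0 0
1 1 1 1
0 1 1 1
0 0 1 0

After press 3 at (0,2):
0 0 0 0
0 1 1 0
1 1 1 1
0 1 1 1
0 0 1 0

Answer: 0 0 0 0
0 1 1 0
1 1 1 1
0 1 1 1
0 0 1 0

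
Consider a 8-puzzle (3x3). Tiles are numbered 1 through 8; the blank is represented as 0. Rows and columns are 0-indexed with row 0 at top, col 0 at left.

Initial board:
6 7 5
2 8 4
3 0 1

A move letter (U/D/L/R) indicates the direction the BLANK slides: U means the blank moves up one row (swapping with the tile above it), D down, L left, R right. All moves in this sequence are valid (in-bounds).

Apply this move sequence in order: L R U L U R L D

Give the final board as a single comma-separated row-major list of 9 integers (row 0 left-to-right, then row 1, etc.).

After move 1 (L):
6 7 5
2 8 4
0 3 1

After move 2 (R):
6 7 5
2 8 4
3 0 1

After move 3 (U):
6 7 5
2 0 4
3 8 1

After move 4 (L):
6 7 5
0 2 4
3 8 1

After move 5 (U):
0 7 5
6 2 4
3 8 1

After move 6 (R):
7 0 5
6 2 4
3 8 1

After move 7 (L):
0 7 5
6 2 4
3 8 1

After move 8 (D):
6 7 5
0 2 4
3 8 1

Answer: 6, 7, 5, 0, 2, 4, 3, 8, 1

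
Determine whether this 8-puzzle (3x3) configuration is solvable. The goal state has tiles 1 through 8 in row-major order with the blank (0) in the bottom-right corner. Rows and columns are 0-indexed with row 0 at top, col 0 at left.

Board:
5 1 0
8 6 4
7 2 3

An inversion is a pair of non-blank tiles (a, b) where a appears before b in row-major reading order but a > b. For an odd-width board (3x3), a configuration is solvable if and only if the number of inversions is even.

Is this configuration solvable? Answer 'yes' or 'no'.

Answer: yes

Derivation:
Inversions (pairs i<j in row-major order where tile[i] > tile[j] > 0): 16
16 is even, so the puzzle is solvable.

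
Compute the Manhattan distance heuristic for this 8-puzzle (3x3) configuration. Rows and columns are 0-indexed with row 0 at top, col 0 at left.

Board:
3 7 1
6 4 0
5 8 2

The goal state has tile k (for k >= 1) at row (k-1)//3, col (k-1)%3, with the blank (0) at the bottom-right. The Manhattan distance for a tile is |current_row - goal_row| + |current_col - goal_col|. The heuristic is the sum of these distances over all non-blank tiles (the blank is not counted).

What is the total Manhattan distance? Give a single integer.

Tile 3: at (0,0), goal (0,2), distance |0-0|+|0-2| = 2
Tile 7: at (0,1), goal (2,0), distance |0-2|+|1-0| = 3
Tile 1: at (0,2), goal (0,0), distance |0-0|+|2-0| = 2
Tile 6: at (1,0), goal (1,2), distance |1-1|+|0-2| = 2
Tile 4: at (1,1), goal (1,0), distance |1-1|+|1-0| = 1
Tile 5: at (2,0), goal (1,1), distance |2-1|+|0-1| = 2
Tile 8: at (2,1), goal (2,1), distance |2-2|+|1-1| = 0
Tile 2: at (2,2), goal (0,1), distance |2-0|+|2-1| = 3
Sum: 2 + 3 + 2 + 2 + 1 + 2 + 0 + 3 = 15

Answer: 15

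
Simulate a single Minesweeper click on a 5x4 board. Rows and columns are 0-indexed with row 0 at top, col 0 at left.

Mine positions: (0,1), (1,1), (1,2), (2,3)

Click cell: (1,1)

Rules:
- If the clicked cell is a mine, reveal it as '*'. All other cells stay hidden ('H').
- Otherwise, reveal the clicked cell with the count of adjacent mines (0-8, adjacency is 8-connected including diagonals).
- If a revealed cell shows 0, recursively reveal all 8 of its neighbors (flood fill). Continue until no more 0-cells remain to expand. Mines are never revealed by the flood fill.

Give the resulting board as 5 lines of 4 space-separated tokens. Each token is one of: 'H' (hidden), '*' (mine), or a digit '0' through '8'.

H H H H
H * H H
H H H H
H H H H
H H H H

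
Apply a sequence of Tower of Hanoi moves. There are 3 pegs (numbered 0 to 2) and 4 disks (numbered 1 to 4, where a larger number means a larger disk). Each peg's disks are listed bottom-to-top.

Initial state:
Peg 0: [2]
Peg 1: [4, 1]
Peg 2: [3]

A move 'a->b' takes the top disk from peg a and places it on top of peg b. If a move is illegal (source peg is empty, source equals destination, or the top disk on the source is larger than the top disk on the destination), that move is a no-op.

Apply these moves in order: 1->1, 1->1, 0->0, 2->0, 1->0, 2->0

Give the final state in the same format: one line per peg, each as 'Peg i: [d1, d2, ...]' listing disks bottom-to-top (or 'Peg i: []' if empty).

Answer: Peg 0: [2, 1]
Peg 1: [4]
Peg 2: [3]

Derivation:
After move 1 (1->1):
Peg 0: [2]
Peg 1: [4, 1]
Peg 2: [3]

After move 2 (1->1):
Peg 0: [2]
Peg 1: [4, 1]
Peg 2: [3]

After move 3 (0->0):
Peg 0: [2]
Peg 1: [4, 1]
Peg 2: [3]

After move 4 (2->0):
Peg 0: [2]
Peg 1: [4, 1]
Peg 2: [3]

After move 5 (1->0):
Peg 0: [2, 1]
Peg 1: [4]
Peg 2: [3]

After move 6 (2->0):
Peg 0: [2, 1]
Peg 1: [4]
Peg 2: [3]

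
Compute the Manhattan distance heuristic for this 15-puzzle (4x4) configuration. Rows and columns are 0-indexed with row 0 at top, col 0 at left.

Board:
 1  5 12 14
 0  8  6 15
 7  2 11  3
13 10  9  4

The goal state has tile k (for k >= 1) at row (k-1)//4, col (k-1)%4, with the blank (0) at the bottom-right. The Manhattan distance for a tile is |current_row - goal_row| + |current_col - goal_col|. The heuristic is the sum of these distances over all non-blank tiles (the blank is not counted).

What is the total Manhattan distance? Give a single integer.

Tile 1: at (0,0), goal (0,0), distance |0-0|+|0-0| = 0
Tile 5: at (0,1), goal (1,0), distance |0-1|+|1-0| = 2
Tile 12: at (0,2), goal (2,3), distance |0-2|+|2-3| = 3
Tile 14: at (0,3), goal (3,1), distance |0-3|+|3-1| = 5
Tile 8: at (1,1), goal (1,3), distance |1-1|+|1-3| = 2
Tile 6: at (1,2), goal (1,1), distance |1-1|+|2-1| = 1
Tile 15: at (1,3), goal (3,2), distance |1-3|+|3-2| = 3
Tile 7: at (2,0), goal (1,2), distance |2-1|+|0-2| = 3
Tile 2: at (2,1), goal (0,1), distance |2-0|+|1-1| = 2
Tile 11: at (2,2), goal (2,2), distance |2-2|+|2-2| = 0
Tile 3: at (2,3), goal (0,2), distance |2-0|+|3-2| = 3
Tile 13: at (3,0), goal (3,0), distance |3-3|+|0-0| = 0
Tile 10: at (3,1), goal (2,1), distance |3-2|+|1-1| = 1
Tile 9: at (3,2), goal (2,0), distance |3-2|+|2-0| = 3
Tile 4: at (3,3), goal (0,3), distance |3-0|+|3-3| = 3
Sum: 0 + 2 + 3 + 5 + 2 + 1 + 3 + 3 + 2 + 0 + 3 + 0 + 1 + 3 + 3 = 31

Answer: 31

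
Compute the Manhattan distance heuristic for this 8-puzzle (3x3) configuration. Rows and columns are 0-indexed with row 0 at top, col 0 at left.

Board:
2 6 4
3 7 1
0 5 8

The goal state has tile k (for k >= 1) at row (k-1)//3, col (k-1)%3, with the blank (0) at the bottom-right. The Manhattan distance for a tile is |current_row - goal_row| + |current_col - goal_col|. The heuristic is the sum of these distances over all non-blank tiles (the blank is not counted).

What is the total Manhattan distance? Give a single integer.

Tile 2: (0,0)->(0,1) = 1
Tile 6: (0,1)->(1,2) = 2
Tile 4: (0,2)->(1,0) = 3
Tile 3: (1,0)->(0,2) = 3
Tile 7: (1,1)->(2,0) = 2
Tile 1: (1,2)->(0,0) = 3
Tile 5: (2,1)->(1,1) = 1
Tile 8: (2,2)->(2,1) = 1
Sum: 1 + 2 + 3 + 3 + 2 + 3 + 1 + 1 = 16

Answer: 16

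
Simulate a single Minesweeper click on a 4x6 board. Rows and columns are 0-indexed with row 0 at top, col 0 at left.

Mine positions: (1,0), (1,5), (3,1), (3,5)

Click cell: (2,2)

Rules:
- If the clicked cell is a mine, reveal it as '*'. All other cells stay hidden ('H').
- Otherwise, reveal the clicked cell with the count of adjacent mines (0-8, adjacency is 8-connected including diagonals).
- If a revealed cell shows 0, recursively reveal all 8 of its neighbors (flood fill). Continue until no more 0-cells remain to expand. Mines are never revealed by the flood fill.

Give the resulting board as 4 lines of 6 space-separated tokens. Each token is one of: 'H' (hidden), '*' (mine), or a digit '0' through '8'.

H H H H H H
H H H H H H
H H 1 H H H
H H H H H H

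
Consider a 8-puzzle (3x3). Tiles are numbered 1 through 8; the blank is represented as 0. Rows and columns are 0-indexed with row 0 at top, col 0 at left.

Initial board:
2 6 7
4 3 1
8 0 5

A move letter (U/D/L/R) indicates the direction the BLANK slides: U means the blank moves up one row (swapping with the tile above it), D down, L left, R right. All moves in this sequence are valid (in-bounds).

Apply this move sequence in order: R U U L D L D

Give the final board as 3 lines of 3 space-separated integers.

After move 1 (R):
2 6 7
4 3 1
8 5 0

After move 2 (U):
2 6 7
4 3 0
8 5 1

After move 3 (U):
2 6 0
4 3 7
8 5 1

After move 4 (L):
2 0 6
4 3 7
8 5 1

After move 5 (D):
2 3 6
4 0 7
8 5 1

After move 6 (L):
2 3 6
0 4 7
8 5 1

After move 7 (D):
2 3 6
8 4 7
0 5 1

Answer: 2 3 6
8 4 7
0 5 1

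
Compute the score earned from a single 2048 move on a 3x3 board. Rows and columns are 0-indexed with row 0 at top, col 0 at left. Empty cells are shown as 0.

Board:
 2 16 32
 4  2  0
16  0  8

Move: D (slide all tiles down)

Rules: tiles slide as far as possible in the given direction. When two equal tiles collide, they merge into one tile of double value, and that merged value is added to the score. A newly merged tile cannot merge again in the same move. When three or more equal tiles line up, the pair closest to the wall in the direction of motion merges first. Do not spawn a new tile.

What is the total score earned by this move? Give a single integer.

Slide down:
col 0: [2, 4, 16] -> [2, 4, 16]  score +0 (running 0)
col 1: [16, 2, 0] -> [0, 16, 2]  score +0 (running 0)
col 2: [32, 0, 8] -> [0, 32, 8]  score +0 (running 0)
Board after move:
 2  0  0
 4 16 32
16  2  8

Answer: 0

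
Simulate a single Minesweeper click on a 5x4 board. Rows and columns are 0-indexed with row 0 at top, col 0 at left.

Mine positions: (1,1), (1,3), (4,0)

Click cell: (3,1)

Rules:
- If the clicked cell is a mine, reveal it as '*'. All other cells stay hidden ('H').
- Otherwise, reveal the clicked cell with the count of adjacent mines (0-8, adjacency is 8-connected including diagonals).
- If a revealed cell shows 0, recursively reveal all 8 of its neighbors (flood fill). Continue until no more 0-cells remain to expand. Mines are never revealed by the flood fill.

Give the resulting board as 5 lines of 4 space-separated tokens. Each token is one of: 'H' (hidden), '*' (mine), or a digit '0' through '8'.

H H H H
H H H H
H H H H
H 1 H H
H H H H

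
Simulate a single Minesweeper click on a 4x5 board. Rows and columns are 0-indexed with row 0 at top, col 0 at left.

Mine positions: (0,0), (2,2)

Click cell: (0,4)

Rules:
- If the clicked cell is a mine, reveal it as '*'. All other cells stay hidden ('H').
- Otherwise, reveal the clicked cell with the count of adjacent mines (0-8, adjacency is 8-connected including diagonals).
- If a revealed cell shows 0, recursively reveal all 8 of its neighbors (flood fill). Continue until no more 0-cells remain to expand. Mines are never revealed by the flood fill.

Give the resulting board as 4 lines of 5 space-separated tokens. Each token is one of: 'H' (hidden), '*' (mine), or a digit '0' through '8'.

H 1 0 0 0
H 2 1 1 0
H H H 1 0
H H H 1 0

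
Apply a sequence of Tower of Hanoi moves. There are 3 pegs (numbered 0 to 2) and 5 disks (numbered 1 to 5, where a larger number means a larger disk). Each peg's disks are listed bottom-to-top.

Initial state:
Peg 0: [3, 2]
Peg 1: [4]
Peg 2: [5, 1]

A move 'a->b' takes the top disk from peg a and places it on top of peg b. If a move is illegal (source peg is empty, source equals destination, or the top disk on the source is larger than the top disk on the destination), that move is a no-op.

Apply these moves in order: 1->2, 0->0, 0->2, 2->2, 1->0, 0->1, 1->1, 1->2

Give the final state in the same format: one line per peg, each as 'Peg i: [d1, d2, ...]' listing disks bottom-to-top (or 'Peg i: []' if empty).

Answer: Peg 0: [3]
Peg 1: [4, 2]
Peg 2: [5, 1]

Derivation:
After move 1 (1->2):
Peg 0: [3, 2]
Peg 1: [4]
Peg 2: [5, 1]

After move 2 (0->0):
Peg 0: [3, 2]
Peg 1: [4]
Peg 2: [5, 1]

After move 3 (0->2):
Peg 0: [3, 2]
Peg 1: [4]
Peg 2: [5, 1]

After move 4 (2->2):
Peg 0: [3, 2]
Peg 1: [4]
Peg 2: [5, 1]

After move 5 (1->0):
Peg 0: [3, 2]
Peg 1: [4]
Peg 2: [5, 1]

After move 6 (0->1):
Peg 0: [3]
Peg 1: [4, 2]
Peg 2: [5, 1]

After move 7 (1->1):
Peg 0: [3]
Peg 1: [4, 2]
Peg 2: [5, 1]

After move 8 (1->2):
Peg 0: [3]
Peg 1: [4, 2]
Peg 2: [5, 1]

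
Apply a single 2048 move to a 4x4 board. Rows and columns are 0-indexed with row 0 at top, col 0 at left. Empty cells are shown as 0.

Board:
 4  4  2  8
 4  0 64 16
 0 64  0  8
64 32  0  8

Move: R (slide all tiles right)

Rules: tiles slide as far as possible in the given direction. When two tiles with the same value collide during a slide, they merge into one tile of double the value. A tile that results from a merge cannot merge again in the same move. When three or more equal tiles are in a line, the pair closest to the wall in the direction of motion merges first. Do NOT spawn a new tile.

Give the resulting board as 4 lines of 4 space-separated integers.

Slide right:
row 0: [4, 4, 2, 8] -> [0, 8, 2, 8]
row 1: [4, 0, 64, 16] -> [0, 4, 64, 16]
row 2: [0, 64, 0, 8] -> [0, 0, 64, 8]
row 3: [64, 32, 0, 8] -> [0, 64, 32, 8]

Answer:  0  8  2  8
 0  4 64 16
 0  0 64  8
 0 64 32  8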